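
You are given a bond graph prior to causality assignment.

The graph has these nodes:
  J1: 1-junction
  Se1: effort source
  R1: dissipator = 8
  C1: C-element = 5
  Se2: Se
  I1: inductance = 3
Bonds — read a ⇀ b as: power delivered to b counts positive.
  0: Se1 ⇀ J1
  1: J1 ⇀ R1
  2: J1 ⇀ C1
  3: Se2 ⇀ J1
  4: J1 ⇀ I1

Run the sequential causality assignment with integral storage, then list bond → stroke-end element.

β0 stroke→J1  (Se1: effort source, stroke at far end)
β3 stroke→J1  (Se2 (Se) sets effort on bond)
β2 stroke→J1  (C1 integral (e out))
β4 stroke→I1  (I1 outputs flow p/I1)
β1 stroke→J1  (J1: bond 4 brought flow, rest push out)

b0 |J1
b1 |J1
b2 |J1
b3 |J1
b4 |I1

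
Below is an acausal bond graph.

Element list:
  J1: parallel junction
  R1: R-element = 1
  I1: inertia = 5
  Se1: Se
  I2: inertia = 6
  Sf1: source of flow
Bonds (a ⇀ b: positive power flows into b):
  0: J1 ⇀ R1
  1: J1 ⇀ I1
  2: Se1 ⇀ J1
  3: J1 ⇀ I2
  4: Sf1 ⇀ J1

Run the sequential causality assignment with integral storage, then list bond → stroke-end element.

b2 |J1  (Se1 fixes effort; stroke away)
b4 |Sf1  (Sf1 (Sf) sets flow on bond)
b0 |R1  (J1 effort already set via bond 2)
b1 |I1  (J1: bond 2 brought effort, rest push out)
b3 |I2  (J1 effort already set via bond 2)

b0 →R1
b1 →I1
b2 →J1
b3 →I2
b4 →Sf1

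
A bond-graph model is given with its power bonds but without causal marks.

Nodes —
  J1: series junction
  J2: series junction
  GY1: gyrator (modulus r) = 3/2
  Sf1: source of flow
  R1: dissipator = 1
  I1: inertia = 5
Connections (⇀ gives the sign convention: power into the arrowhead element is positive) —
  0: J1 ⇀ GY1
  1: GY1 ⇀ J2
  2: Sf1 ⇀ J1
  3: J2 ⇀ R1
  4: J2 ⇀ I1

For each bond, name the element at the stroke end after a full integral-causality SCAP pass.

bond 0 →J1
bond 1 →J2
bond 2 →Sf1
bond 3 →J2
bond 4 →I1

β2 →Sf1  (source Sf1 imposes f)
β0 →J1  (J1: bond 2 brought flow, rest push out)
β1 →J2  (GY1: gyrator matches bond 0)
β4 →I1  (I1 outputs flow p/I1)
β3 →J2  (J2 flow already set via bond 4)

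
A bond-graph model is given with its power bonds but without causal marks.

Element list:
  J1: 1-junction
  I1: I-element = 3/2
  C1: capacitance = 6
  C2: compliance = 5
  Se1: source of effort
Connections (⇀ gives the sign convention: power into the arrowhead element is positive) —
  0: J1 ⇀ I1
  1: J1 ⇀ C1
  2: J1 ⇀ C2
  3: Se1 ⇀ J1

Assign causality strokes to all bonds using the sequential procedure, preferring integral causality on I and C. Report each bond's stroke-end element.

bond 0 stroke at I1
bond 1 stroke at J1
bond 2 stroke at J1
bond 3 stroke at J1

#3 |J1  (Se1: effort source, stroke at far end)
#0 |I1  (I1: I, integral causality)
#1 |J1  (common-f at J1 fixed by 0)
#2 |J1  (J1: bond 0 brought flow, rest push out)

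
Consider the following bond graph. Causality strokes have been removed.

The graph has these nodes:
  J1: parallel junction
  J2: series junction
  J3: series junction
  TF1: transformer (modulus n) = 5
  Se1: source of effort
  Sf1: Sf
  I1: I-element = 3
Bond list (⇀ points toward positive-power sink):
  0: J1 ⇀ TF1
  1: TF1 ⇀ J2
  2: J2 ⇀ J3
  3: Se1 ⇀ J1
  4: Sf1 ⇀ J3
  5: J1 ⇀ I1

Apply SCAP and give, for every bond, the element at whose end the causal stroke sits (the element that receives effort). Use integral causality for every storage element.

b0 stroke→TF1
b1 stroke→J2
b2 stroke→J3
b3 stroke→J1
b4 stroke→Sf1
b5 stroke→I1

bond 3 →J1  (Se1: effort source, stroke at far end)
bond 4 →Sf1  (Sf1 fixes flow; stroke at Sf1)
bond 0 →TF1  (J1: bond 3 brought effort, rest push out)
bond 5 →I1  (common-e at J1 fixed by 3)
bond 2 →J3  (J3: bond 4 brought flow, rest push out)
bond 1 →J2  (TF TF1: opposite of bond 0)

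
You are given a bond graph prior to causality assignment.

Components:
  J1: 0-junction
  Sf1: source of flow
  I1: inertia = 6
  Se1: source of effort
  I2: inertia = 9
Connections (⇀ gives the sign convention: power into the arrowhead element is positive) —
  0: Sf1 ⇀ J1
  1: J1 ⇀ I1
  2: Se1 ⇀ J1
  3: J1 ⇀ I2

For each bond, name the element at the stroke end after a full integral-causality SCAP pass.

bond 0 →Sf1  (Sf1 fixes flow; stroke at Sf1)
bond 2 →J1  (Se1: effort source, stroke at far end)
bond 1 →I1  (J1 effort already set via bond 2)
bond 3 →I2  (J1: bond 2 brought effort, rest push out)

β0 →Sf1
β1 →I1
β2 →J1
β3 →I2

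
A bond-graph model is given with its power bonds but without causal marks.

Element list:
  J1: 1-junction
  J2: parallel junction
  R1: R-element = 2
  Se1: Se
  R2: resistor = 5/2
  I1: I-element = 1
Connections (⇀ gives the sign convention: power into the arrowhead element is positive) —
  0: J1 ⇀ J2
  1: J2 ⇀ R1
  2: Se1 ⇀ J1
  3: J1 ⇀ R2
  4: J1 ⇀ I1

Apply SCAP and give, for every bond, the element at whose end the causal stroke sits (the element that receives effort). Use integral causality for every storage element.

b2 →J1  (Se1 fixes effort; stroke away)
b4 →I1  (I1 integral (f out))
b0 →J1  (J1 flow already set via bond 4)
b3 →J1  (J1: bond 4 brought flow, rest push out)
b1 →J2  (closing 0-jn rule on J2)

β0 |J1
β1 |J2
β2 |J1
β3 |J1
β4 |I1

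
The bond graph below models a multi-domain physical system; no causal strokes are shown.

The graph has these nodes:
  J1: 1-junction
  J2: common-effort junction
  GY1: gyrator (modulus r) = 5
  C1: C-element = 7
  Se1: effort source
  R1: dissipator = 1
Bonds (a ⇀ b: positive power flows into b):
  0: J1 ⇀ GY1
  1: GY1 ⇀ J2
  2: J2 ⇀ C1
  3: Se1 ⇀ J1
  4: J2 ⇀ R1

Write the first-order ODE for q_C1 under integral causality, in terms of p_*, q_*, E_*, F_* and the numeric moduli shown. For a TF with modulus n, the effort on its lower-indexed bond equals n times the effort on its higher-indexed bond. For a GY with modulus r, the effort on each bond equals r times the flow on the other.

bond 3 stroke at J1  (Se1 (Se) sets effort on bond)
bond 0 stroke at GY1  (closing 1-jn rule on J1)
bond 1 stroke at GY1  (GY1: gyrator matches bond 0)
bond 2 stroke at J2  (C1: C, integral causality)
bond 4 stroke at R1  (J2 effort already set via bond 2)

dq_C1/dt = E_Se1/5 - q_C1/7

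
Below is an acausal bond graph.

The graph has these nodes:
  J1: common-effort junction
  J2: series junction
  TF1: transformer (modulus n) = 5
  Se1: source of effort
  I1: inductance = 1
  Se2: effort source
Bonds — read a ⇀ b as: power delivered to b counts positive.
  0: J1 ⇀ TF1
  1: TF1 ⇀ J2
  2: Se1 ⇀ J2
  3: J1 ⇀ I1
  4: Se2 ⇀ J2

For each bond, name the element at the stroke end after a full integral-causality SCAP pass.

b2 |J2  (Se1: effort source, stroke at far end)
b4 |J2  (source Se2 imposes e)
b1 |TF1  (only one flow-in slot at J2)
b0 |J1  (TF1: transformer flips bond 1)
b3 |I1  (J1 effort already set via bond 0)

#0 stroke at J1
#1 stroke at TF1
#2 stroke at J2
#3 stroke at I1
#4 stroke at J2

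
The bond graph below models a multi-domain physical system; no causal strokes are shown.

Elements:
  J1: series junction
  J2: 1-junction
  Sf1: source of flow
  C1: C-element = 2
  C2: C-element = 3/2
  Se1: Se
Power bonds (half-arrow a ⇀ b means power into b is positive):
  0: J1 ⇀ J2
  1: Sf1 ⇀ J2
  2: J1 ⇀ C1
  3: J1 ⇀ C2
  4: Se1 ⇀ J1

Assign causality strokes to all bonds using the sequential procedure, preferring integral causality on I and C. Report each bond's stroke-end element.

β0 stroke at J2
β1 stroke at Sf1
β2 stroke at J1
β3 stroke at J1
β4 stroke at J1

b1 →Sf1  (source Sf1 imposes f)
b4 →J1  (source Se1 imposes e)
b0 →J2  (J2: bond 1 brought flow, rest push out)
b2 →J1  (common-f at J1 fixed by 0)
b3 →J1  (1-jn J1 has f-setter on 0)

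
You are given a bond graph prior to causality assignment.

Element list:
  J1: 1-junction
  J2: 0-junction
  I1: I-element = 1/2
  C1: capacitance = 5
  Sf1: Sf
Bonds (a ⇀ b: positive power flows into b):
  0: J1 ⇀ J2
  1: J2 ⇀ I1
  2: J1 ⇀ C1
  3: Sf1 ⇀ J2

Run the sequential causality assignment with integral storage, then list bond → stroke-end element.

bond 3 |Sf1  (Sf1 fixes flow; stroke at Sf1)
bond 1 |I1  (I1: I, integral causality)
bond 0 |J2  (closing 0-jn rule on J2)
bond 2 |J1  (common-f at J1 fixed by 0)

bond 0 stroke at J2
bond 1 stroke at I1
bond 2 stroke at J1
bond 3 stroke at Sf1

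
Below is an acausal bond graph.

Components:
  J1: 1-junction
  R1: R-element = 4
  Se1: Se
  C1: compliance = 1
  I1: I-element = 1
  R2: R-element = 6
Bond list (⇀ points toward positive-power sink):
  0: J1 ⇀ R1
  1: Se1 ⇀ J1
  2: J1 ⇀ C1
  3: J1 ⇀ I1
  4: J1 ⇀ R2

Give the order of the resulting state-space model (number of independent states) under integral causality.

bond 1 →J1  (source Se1 imposes e)
bond 2 →J1  (C1 outputs effort q/C1)
bond 3 →I1  (prefer integral on I1)
bond 0 →J1  (1-jn J1 has f-setter on 3)
bond 4 →J1  (1-jn J1 has f-setter on 3)

2  (C1, I1 all integral)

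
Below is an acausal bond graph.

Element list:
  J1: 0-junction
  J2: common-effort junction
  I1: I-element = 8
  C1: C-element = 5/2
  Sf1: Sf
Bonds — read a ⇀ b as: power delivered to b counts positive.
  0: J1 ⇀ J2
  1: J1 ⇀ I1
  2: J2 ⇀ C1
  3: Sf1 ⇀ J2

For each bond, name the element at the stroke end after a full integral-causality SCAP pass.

bond 3 |Sf1  (Sf1 fixes flow; stroke at Sf1)
bond 1 |I1  (I1 integral (f out))
bond 0 |J1  (J1: last free bond brings effort in)
bond 2 |J2  (only one effort-in slot at J2)

β0 stroke→J1
β1 stroke→I1
β2 stroke→J2
β3 stroke→Sf1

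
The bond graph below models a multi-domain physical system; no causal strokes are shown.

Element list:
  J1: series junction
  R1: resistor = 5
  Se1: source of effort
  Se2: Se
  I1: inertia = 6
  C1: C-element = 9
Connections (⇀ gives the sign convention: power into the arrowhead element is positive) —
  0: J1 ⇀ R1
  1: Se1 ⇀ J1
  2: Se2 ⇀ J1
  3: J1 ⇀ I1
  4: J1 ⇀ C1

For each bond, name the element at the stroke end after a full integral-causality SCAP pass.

b0 stroke→J1
b1 stroke→J1
b2 stroke→J1
b3 stroke→I1
b4 stroke→J1

#1 stroke→J1  (Se1 fixes effort; stroke away)
#2 stroke→J1  (Se2: effort source, stroke at far end)
#3 stroke→I1  (I1 integral (f out))
#0 stroke→J1  (J1: bond 3 brought flow, rest push out)
#4 stroke→J1  (J1: bond 3 brought flow, rest push out)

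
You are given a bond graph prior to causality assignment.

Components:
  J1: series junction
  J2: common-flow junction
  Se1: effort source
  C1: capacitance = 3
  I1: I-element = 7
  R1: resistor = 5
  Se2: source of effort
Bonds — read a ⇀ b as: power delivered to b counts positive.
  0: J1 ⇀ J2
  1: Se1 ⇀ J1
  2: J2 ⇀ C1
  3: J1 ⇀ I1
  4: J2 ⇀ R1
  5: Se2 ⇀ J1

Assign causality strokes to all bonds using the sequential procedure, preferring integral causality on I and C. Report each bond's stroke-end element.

#1 stroke at J1  (Se1: effort source, stroke at far end)
#5 stroke at J1  (Se2 fixes effort; stroke away)
#2 stroke at J2  (C1: C, integral causality)
#3 stroke at I1  (I1: I, integral causality)
#0 stroke at J1  (J1: bond 3 brought flow, rest push out)
#4 stroke at J2  (J2 flow already set via bond 0)

β0 →J1
β1 →J1
β2 →J2
β3 →I1
β4 →J2
β5 →J1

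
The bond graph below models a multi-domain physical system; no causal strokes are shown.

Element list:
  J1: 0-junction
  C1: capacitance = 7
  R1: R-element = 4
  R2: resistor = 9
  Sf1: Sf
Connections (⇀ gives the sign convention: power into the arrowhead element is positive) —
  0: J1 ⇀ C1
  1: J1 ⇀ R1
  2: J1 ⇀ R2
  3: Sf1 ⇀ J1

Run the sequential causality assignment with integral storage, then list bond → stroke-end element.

#0 stroke→J1
#1 stroke→R1
#2 stroke→R2
#3 stroke→Sf1

#3 stroke→Sf1  (source Sf1 imposes f)
#0 stroke→J1  (C1: C, integral causality)
#1 stroke→R1  (J1 effort already set via bond 0)
#2 stroke→R2  (0-jn J1 has e-setter on 0)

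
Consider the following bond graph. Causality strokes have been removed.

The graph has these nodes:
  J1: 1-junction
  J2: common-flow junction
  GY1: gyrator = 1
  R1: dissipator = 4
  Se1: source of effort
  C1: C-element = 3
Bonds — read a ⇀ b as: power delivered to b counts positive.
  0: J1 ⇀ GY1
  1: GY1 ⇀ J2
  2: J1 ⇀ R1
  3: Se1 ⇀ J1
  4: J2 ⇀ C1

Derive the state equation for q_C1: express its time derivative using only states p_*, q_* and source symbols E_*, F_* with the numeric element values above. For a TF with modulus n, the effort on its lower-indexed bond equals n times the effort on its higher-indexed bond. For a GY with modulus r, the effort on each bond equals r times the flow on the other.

dq_C1/dt = E_Se1 - 4*q_C1/3

β3 |J1  (Se1: effort source, stroke at far end)
β4 |J2  (C1: C, integral causality)
β1 |GY1  (closing 1-jn rule on J2)
β0 |GY1  (GY GY1: same side as bond 1)
β2 |J1  (J1: bond 0 brought flow, rest push out)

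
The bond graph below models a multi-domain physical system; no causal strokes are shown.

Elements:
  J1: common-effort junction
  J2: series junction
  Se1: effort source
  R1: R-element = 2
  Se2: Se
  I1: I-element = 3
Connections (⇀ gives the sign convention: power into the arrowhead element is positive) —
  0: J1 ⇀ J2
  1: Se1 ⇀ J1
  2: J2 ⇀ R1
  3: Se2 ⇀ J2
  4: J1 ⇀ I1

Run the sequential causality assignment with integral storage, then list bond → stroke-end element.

bond 0 stroke→J2
bond 1 stroke→J1
bond 2 stroke→R1
bond 3 stroke→J2
bond 4 stroke→I1

β1 |J1  (Se1: effort source, stroke at far end)
β3 |J2  (Se2 (Se) sets effort on bond)
β0 |J2  (J1: bond 1 brought effort, rest push out)
β4 |I1  (J1: bond 1 brought effort, rest push out)
β2 |R1  (J2 needs exactly one f-in)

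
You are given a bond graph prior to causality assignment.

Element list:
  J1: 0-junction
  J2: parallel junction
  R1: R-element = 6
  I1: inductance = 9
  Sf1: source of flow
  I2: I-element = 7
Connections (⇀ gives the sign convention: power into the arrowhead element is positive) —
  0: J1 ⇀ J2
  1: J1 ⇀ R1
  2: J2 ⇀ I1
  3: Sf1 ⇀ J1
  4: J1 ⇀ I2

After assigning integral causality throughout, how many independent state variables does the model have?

2  (I1, I2 all integral)

b3 →Sf1  (source Sf1 imposes f)
b2 →I1  (I1 integral (f out))
b0 →J2  (J2: last free bond brings effort in)
b4 →I2  (I2 integral (f out))
b1 →J1  (J1: last free bond brings effort in)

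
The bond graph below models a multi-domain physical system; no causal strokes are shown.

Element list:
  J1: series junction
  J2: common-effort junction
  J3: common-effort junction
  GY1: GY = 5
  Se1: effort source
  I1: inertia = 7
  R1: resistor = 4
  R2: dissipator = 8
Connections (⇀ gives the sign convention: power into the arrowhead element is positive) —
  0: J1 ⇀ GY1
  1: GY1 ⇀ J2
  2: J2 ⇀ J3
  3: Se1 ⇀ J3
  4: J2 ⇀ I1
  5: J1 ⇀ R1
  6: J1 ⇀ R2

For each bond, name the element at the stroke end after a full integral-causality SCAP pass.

bond 3 →J3  (Se1: effort source, stroke at far end)
bond 2 →J2  (J3 effort already set via bond 3)
bond 1 →GY1  (J2: bond 2 brought effort, rest push out)
bond 4 →I1  (J2: bond 2 brought effort, rest push out)
bond 0 →GY1  (through GY1, causality inverts; strokes same side of GY1)
bond 5 →J1  (common-f at J1 fixed by 0)
bond 6 →J1  (common-f at J1 fixed by 0)

β0 stroke at GY1
β1 stroke at GY1
β2 stroke at J2
β3 stroke at J3
β4 stroke at I1
β5 stroke at J1
β6 stroke at J1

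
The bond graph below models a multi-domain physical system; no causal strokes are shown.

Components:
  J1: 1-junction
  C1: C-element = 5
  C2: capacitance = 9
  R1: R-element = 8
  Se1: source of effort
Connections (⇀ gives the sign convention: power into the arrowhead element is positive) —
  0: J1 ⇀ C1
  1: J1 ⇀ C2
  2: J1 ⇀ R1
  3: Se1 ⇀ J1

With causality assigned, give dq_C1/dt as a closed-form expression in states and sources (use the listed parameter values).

dq_C1/dt = E_Se1/8 - q_C1/40 - q_C2/72

#3 stroke→J1  (source Se1 imposes e)
#0 stroke→J1  (C1 integral (e out))
#1 stroke→J1  (prefer integral on C2)
#2 stroke→R1  (J1 needs exactly one f-in)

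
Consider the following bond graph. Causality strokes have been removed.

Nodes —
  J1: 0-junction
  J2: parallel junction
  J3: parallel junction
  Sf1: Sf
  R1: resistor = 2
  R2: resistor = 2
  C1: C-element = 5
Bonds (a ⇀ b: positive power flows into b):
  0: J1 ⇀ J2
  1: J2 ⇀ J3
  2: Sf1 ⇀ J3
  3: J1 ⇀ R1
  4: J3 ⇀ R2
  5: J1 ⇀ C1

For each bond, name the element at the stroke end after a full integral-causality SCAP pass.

#0 stroke→J2
#1 stroke→J3
#2 stroke→Sf1
#3 stroke→R1
#4 stroke→R2
#5 stroke→J1

#2 stroke→Sf1  (Sf1 (Sf) sets flow on bond)
#5 stroke→J1  (C1 outputs effort q/C1)
#0 stroke→J2  (J1: bond 5 brought effort, rest push out)
#3 stroke→R1  (J1 effort already set via bond 5)
#1 stroke→J3  (common-e at J2 fixed by 0)
#4 stroke→R2  (J3 effort already set via bond 1)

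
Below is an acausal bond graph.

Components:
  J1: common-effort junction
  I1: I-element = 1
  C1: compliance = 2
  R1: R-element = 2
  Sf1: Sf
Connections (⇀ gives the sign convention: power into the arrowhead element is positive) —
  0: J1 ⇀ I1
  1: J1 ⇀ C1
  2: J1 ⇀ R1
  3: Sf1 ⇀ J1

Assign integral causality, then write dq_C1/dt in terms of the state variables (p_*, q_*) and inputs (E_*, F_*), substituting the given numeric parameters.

dq_C1/dt = F_Sf1 - p_I1 - q_C1/4

b3 stroke at Sf1  (Sf1 fixes flow; stroke at Sf1)
b0 stroke at I1  (prefer integral on I1)
b1 stroke at J1  (C1 integral (e out))
b2 stroke at R1  (J1: bond 1 brought effort, rest push out)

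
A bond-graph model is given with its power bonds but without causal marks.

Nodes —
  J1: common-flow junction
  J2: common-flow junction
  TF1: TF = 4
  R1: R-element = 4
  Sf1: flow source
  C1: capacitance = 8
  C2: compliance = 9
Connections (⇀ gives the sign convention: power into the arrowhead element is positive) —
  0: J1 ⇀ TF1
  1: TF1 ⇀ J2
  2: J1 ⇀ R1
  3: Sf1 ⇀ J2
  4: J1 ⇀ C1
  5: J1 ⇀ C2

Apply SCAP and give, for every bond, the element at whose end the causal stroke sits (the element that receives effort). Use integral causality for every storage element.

β3 stroke at Sf1  (Sf1 (Sf) sets flow on bond)
β1 stroke at J2  (J2: bond 3 brought flow, rest push out)
β0 stroke at TF1  (through TF1, causality passes straight; one stroke at TF1)
β2 stroke at J1  (common-f at J1 fixed by 0)
β4 stroke at J1  (1-jn J1 has f-setter on 0)
β5 stroke at J1  (common-f at J1 fixed by 0)

bond 0 stroke→TF1
bond 1 stroke→J2
bond 2 stroke→J1
bond 3 stroke→Sf1
bond 4 stroke→J1
bond 5 stroke→J1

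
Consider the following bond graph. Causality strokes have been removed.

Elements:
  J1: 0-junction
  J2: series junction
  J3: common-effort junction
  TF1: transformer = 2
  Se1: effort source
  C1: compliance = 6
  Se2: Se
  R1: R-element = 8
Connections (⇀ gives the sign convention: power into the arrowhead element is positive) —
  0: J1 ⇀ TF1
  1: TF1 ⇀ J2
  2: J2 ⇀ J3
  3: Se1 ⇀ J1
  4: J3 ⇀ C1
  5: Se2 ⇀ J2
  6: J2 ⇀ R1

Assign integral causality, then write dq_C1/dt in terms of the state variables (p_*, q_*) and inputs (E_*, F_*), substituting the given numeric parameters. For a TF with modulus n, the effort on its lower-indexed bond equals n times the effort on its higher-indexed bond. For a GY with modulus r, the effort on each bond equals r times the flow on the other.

#3 |J1  (Se1: effort source, stroke at far end)
#5 |J2  (Se2 fixes effort; stroke away)
#0 |TF1  (0-jn J1 has e-setter on 3)
#1 |J2  (TF1: transformer flips bond 0)
#4 |J3  (C1: C, integral causality)
#2 |J2  (common-e at J3 fixed by 4)
#6 |R1  (only one flow-in slot at J2)

dq_C1/dt = E_Se1/16 + E_Se2/8 - q_C1/48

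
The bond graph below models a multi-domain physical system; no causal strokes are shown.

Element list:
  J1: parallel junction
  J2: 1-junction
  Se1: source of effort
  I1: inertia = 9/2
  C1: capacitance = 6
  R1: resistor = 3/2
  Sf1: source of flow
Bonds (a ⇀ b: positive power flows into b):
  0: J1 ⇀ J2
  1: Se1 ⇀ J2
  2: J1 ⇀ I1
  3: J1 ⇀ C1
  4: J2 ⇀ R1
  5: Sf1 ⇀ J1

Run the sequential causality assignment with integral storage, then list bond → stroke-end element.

#0 stroke→J2
#1 stroke→J2
#2 stroke→I1
#3 stroke→J1
#4 stroke→R1
#5 stroke→Sf1

bond 1 →J2  (Se1: effort source, stroke at far end)
bond 5 →Sf1  (source Sf1 imposes f)
bond 2 →I1  (prefer integral on I1)
bond 3 →J1  (C1 integral (e out))
bond 0 →J2  (0-jn J1 has e-setter on 3)
bond 4 →R1  (only one flow-in slot at J2)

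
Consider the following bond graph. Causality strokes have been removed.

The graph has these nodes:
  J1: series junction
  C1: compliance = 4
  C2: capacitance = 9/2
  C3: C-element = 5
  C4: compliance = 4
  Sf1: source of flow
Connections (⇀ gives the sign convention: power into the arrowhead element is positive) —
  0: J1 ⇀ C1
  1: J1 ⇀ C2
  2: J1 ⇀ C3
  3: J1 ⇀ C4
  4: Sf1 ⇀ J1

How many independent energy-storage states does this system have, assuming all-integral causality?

4  (C1, C2, C3, C4 all integral)

b4 stroke at Sf1  (Sf1: flow source, stroke at near end)
b0 stroke at J1  (J1: bond 4 brought flow, rest push out)
b1 stroke at J1  (1-jn J1 has f-setter on 4)
b2 stroke at J1  (1-jn J1 has f-setter on 4)
b3 stroke at J1  (common-f at J1 fixed by 4)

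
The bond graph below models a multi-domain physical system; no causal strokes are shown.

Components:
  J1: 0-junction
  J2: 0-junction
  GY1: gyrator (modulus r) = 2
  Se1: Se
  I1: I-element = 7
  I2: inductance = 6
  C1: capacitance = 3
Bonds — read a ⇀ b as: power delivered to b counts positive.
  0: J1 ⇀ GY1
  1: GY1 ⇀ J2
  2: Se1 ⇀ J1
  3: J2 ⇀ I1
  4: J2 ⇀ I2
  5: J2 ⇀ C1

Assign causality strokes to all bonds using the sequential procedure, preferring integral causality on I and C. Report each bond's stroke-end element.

bond 2 stroke→J1  (Se1 fixes effort; stroke away)
bond 0 stroke→GY1  (common-e at J1 fixed by 2)
bond 1 stroke→GY1  (through GY1, causality inverts; strokes same side of GY1)
bond 3 stroke→I1  (prefer integral on I1)
bond 4 stroke→I2  (I2 outputs flow p/I2)
bond 5 stroke→J2  (only one effort-in slot at J2)

b0 stroke→GY1
b1 stroke→GY1
b2 stroke→J1
b3 stroke→I1
b4 stroke→I2
b5 stroke→J2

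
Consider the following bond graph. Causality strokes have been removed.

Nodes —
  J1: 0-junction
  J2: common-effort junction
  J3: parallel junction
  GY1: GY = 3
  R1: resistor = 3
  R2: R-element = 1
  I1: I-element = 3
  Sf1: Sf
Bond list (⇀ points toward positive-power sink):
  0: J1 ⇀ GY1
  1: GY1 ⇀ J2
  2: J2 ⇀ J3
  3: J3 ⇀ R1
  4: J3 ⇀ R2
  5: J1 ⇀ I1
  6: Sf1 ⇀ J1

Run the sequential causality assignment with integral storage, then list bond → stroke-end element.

b6 →Sf1  (Sf1 (Sf) sets flow on bond)
b5 →I1  (prefer integral on I1)
b0 →J1  (J1 needs exactly one e-in)
b1 →J2  (GY1 both-in/both-out from 0)
b2 →J3  (common-e at J2 fixed by 1)
b3 →R1  (0-jn J3 has e-setter on 2)
b4 →R2  (common-e at J3 fixed by 2)

β0 |J1
β1 |J2
β2 |J3
β3 |R1
β4 |R2
β5 |I1
β6 |Sf1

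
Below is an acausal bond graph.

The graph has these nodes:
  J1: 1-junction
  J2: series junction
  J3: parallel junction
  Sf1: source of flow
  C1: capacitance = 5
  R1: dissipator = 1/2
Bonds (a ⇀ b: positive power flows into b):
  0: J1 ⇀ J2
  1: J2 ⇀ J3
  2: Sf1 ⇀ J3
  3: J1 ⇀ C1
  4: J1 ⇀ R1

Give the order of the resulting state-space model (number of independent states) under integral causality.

β2 |Sf1  (source Sf1 imposes f)
β1 |J3  (only one effort-in slot at J3)
β0 |J2  (1-jn J2 has f-setter on 1)
β3 |J1  (1-jn J1 has f-setter on 0)
β4 |J1  (J1: bond 0 brought flow, rest push out)

1  (C1 all integral)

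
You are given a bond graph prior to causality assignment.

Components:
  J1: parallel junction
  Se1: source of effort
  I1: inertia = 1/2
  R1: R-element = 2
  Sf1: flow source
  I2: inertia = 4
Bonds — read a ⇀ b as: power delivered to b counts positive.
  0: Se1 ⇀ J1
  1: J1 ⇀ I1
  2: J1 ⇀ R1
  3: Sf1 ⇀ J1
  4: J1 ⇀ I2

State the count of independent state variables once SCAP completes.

2  (I1, I2 all integral)

#0 |J1  (source Se1 imposes e)
#3 |Sf1  (Sf1 fixes flow; stroke at Sf1)
#1 |I1  (J1 effort already set via bond 0)
#2 |R1  (J1 effort already set via bond 0)
#4 |I2  (J1: bond 0 brought effort, rest push out)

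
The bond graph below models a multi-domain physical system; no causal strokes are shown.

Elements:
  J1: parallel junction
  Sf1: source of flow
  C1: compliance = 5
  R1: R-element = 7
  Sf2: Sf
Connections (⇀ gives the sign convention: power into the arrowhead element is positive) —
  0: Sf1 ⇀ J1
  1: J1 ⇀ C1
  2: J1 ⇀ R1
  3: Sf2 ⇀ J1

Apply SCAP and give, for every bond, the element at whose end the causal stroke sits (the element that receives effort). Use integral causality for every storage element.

#0 →Sf1
#1 →J1
#2 →R1
#3 →Sf2

β0 |Sf1  (Sf1: flow source, stroke at near end)
β3 |Sf2  (Sf2 fixes flow; stroke at Sf2)
β1 |J1  (C1 integral (e out))
β2 |R1  (J1 effort already set via bond 1)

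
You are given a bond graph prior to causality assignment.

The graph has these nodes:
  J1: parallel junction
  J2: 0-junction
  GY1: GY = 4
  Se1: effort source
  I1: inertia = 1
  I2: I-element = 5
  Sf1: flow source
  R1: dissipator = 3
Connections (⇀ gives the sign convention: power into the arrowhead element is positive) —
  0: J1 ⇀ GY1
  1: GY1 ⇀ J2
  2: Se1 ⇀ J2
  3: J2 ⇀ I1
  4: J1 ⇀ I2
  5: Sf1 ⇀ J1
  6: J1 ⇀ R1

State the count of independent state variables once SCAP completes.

2  (I1, I2 all integral)

β2 |J2  (source Se1 imposes e)
β5 |Sf1  (Sf1: flow source, stroke at near end)
β1 |GY1  (J2: bond 2 brought effort, rest push out)
β3 |I1  (0-jn J2 has e-setter on 2)
β0 |GY1  (GY1 both-in/both-out from 1)
β4 |I2  (I2 outputs flow p/I2)
β6 |J1  (J1 needs exactly one e-in)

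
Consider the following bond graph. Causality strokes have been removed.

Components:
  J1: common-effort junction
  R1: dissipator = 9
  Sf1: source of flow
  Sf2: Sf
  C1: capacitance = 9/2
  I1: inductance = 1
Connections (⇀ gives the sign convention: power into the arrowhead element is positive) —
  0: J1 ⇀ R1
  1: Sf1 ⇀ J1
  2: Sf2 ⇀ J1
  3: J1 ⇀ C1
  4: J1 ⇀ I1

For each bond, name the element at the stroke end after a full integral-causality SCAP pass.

b0 stroke→R1
b1 stroke→Sf1
b2 stroke→Sf2
b3 stroke→J1
b4 stroke→I1

b1 stroke at Sf1  (Sf1 (Sf) sets flow on bond)
b2 stroke at Sf2  (Sf2 (Sf) sets flow on bond)
b3 stroke at J1  (C1 outputs effort q/C1)
b0 stroke at R1  (J1: bond 3 brought effort, rest push out)
b4 stroke at I1  (J1: bond 3 brought effort, rest push out)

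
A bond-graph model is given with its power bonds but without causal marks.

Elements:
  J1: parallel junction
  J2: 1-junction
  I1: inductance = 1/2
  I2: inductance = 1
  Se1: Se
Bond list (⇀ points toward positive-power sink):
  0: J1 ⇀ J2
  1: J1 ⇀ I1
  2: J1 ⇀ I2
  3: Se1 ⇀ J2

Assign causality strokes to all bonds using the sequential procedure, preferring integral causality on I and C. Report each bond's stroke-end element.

bond 3 |J2  (Se1 (Se) sets effort on bond)
bond 0 |J1  (closing 1-jn rule on J2)
bond 1 |I1  (common-e at J1 fixed by 0)
bond 2 |I2  (common-e at J1 fixed by 0)

bond 0 |J1
bond 1 |I1
bond 2 |I2
bond 3 |J2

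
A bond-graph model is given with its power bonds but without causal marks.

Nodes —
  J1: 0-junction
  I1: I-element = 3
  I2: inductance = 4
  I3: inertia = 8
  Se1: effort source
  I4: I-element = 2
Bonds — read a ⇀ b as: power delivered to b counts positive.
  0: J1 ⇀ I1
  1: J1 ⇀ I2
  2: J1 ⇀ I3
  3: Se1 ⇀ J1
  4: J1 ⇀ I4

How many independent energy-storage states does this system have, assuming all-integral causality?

4  (I1, I2, I3, I4 all integral)

#3 →J1  (source Se1 imposes e)
#0 →I1  (J1 effort already set via bond 3)
#1 →I2  (J1 effort already set via bond 3)
#2 →I3  (J1: bond 3 brought effort, rest push out)
#4 →I4  (J1 effort already set via bond 3)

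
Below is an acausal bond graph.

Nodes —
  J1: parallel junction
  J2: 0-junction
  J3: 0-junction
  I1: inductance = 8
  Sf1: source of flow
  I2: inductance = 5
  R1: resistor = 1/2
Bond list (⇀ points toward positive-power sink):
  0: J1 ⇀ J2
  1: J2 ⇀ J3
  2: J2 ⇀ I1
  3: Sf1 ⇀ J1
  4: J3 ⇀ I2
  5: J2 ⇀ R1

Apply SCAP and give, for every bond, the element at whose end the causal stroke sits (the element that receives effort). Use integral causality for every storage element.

β3 |Sf1  (Sf1 fixes flow; stroke at Sf1)
β0 |J1  (J1 needs exactly one e-in)
β2 |I1  (I1 outputs flow p/I1)
β4 |I2  (prefer integral on I2)
β1 |J3  (closing 0-jn rule on J3)
β5 |J2  (J2 needs exactly one e-in)

b0 stroke→J1
b1 stroke→J3
b2 stroke→I1
b3 stroke→Sf1
b4 stroke→I2
b5 stroke→J2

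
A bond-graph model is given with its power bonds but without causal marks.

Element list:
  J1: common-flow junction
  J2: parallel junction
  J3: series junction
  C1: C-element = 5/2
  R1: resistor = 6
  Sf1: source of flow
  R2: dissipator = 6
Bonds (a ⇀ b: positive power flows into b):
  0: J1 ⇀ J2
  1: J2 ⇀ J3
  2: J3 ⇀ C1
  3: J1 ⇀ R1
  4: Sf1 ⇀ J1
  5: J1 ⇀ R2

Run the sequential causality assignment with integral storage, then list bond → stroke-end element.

bond 4 |Sf1  (source Sf1 imposes f)
bond 0 |J1  (1-jn J1 has f-setter on 4)
bond 3 |J1  (J1: bond 4 brought flow, rest push out)
bond 5 |J1  (J1 flow already set via bond 4)
bond 1 |J2  (only one effort-in slot at J2)
bond 2 |J3  (J3 flow already set via bond 1)

β0 stroke→J1
β1 stroke→J2
β2 stroke→J3
β3 stroke→J1
β4 stroke→Sf1
β5 stroke→J1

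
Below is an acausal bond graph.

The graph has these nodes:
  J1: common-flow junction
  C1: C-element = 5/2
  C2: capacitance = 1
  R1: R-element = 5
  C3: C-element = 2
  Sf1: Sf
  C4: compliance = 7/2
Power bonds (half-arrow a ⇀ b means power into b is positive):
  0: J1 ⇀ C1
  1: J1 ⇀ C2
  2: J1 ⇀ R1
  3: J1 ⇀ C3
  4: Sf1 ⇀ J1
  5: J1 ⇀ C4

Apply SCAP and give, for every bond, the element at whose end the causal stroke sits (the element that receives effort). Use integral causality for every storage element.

#0 →J1
#1 →J1
#2 →J1
#3 →J1
#4 →Sf1
#5 →J1

bond 4 →Sf1  (Sf1 fixes flow; stroke at Sf1)
bond 0 →J1  (J1 flow already set via bond 4)
bond 1 →J1  (common-f at J1 fixed by 4)
bond 2 →J1  (1-jn J1 has f-setter on 4)
bond 3 →J1  (1-jn J1 has f-setter on 4)
bond 5 →J1  (common-f at J1 fixed by 4)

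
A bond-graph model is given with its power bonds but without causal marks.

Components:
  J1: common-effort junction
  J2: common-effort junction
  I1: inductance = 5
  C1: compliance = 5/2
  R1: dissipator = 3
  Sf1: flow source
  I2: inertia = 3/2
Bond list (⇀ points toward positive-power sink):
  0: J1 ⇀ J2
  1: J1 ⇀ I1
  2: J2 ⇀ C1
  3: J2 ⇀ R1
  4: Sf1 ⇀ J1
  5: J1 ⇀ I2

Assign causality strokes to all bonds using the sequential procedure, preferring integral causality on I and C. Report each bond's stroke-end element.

bond 0 stroke at J1
bond 1 stroke at I1
bond 2 stroke at J2
bond 3 stroke at R1
bond 4 stroke at Sf1
bond 5 stroke at I2

b4 |Sf1  (Sf1 (Sf) sets flow on bond)
b1 |I1  (prefer integral on I1)
b2 |J2  (prefer integral on C1)
b0 |J1  (common-e at J2 fixed by 2)
b3 |R1  (J2 effort already set via bond 2)
b5 |I2  (J1 effort already set via bond 0)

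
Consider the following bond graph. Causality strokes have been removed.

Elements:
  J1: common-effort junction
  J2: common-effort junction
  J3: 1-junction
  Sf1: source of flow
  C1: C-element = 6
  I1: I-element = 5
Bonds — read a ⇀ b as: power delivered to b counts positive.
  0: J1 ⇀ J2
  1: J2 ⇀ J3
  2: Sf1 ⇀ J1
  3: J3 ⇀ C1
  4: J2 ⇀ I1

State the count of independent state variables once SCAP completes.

β2 |Sf1  (source Sf1 imposes f)
β0 |J1  (closing 0-jn rule on J1)
β3 |J3  (C1: C, integral causality)
β1 |J2  (only one flow-in slot at J3)
β4 |I1  (J2: bond 1 brought effort, rest push out)

2  (C1, I1 all integral)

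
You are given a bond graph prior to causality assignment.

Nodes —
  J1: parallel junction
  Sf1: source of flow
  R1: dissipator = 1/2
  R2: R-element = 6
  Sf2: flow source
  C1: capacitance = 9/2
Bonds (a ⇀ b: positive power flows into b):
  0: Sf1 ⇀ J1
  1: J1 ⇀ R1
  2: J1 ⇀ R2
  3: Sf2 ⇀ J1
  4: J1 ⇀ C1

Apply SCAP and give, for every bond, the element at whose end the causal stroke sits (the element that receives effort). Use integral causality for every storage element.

bond 0 →Sf1
bond 1 →R1
bond 2 →R2
bond 3 →Sf2
bond 4 →J1

bond 0 →Sf1  (Sf1 (Sf) sets flow on bond)
bond 3 →Sf2  (Sf2 fixes flow; stroke at Sf2)
bond 4 →J1  (C1: C, integral causality)
bond 1 →R1  (J1: bond 4 brought effort, rest push out)
bond 2 →R2  (J1: bond 4 brought effort, rest push out)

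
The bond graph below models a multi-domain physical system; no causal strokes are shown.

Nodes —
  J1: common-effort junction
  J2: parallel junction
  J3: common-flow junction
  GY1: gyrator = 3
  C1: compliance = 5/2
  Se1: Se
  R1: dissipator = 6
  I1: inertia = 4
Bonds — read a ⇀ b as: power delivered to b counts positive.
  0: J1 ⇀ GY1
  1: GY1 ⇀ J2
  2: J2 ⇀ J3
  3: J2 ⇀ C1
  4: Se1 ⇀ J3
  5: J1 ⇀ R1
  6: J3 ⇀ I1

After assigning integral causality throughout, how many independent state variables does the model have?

β4 →J3  (Se1 (Se) sets effort on bond)
β3 →J2  (C1 integral (e out))
β1 →GY1  (common-e at J2 fixed by 3)
β2 →J3  (0-jn J2 has e-setter on 3)
β6 →I1  (closing 1-jn rule on J3)
β0 →GY1  (GY GY1: same side as bond 1)
β5 →J1  (only one effort-in slot at J1)

2  (C1, I1 all integral)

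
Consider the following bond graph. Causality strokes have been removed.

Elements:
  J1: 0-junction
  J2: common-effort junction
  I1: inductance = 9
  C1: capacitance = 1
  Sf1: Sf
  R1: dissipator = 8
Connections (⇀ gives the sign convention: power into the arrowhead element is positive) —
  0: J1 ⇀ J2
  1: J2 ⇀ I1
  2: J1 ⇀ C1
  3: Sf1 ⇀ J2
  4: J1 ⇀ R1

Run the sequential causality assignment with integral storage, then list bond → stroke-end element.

b3 stroke→Sf1  (Sf1 (Sf) sets flow on bond)
b1 stroke→I1  (prefer integral on I1)
b0 stroke→J2  (J2: last free bond brings effort in)
b2 stroke→J1  (C1 outputs effort q/C1)
b4 stroke→R1  (0-jn J1 has e-setter on 2)

bond 0 stroke→J2
bond 1 stroke→I1
bond 2 stroke→J1
bond 3 stroke→Sf1
bond 4 stroke→R1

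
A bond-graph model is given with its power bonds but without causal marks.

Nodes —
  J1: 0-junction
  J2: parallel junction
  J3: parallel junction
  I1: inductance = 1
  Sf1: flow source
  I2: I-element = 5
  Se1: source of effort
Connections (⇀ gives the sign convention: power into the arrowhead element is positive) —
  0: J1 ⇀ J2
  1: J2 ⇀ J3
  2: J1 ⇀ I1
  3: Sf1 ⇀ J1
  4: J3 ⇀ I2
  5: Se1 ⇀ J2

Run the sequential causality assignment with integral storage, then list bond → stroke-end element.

b3 →Sf1  (Sf1: flow source, stroke at near end)
b5 →J2  (Se1: effort source, stroke at far end)
b0 →J1  (0-jn J2 has e-setter on 5)
b1 →J3  (J2 effort already set via bond 5)
b4 →I2  (J3 effort already set via bond 1)
b2 →I1  (J1: bond 0 brought effort, rest push out)

bond 0 stroke at J1
bond 1 stroke at J3
bond 2 stroke at I1
bond 3 stroke at Sf1
bond 4 stroke at I2
bond 5 stroke at J2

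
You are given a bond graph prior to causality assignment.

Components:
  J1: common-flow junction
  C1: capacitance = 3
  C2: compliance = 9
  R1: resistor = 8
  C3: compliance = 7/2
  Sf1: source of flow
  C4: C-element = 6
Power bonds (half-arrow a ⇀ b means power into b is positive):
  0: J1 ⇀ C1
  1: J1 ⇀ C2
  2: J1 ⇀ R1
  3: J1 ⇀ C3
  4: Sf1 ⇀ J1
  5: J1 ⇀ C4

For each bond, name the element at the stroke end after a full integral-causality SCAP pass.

bond 0 stroke at J1
bond 1 stroke at J1
bond 2 stroke at J1
bond 3 stroke at J1
bond 4 stroke at Sf1
bond 5 stroke at J1

bond 4 →Sf1  (Sf1 fixes flow; stroke at Sf1)
bond 0 →J1  (1-jn J1 has f-setter on 4)
bond 1 →J1  (J1 flow already set via bond 4)
bond 2 →J1  (J1: bond 4 brought flow, rest push out)
bond 3 →J1  (J1 flow already set via bond 4)
bond 5 →J1  (common-f at J1 fixed by 4)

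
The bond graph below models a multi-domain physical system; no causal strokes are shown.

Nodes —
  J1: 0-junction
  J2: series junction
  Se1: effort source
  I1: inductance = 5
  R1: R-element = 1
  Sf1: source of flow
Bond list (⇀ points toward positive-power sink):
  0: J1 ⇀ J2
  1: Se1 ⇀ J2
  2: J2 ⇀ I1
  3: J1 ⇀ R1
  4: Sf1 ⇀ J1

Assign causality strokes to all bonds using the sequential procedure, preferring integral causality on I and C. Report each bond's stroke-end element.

#1 |J2  (source Se1 imposes e)
#4 |Sf1  (Sf1 fixes flow; stroke at Sf1)
#2 |I1  (I1 outputs flow p/I1)
#0 |J2  (common-f at J2 fixed by 2)
#3 |J1  (only one effort-in slot at J1)

#0 stroke at J2
#1 stroke at J2
#2 stroke at I1
#3 stroke at J1
#4 stroke at Sf1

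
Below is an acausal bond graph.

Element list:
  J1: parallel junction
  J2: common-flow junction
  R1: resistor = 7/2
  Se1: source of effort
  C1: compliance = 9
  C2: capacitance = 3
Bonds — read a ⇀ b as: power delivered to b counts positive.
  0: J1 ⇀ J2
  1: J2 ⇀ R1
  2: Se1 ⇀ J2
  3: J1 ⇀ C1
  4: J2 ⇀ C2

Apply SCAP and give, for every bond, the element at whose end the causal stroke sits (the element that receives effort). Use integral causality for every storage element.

b0 →J2
b1 →R1
b2 →J2
b3 →J1
b4 →J2

#2 |J2  (source Se1 imposes e)
#3 |J1  (C1: C, integral causality)
#0 |J2  (0-jn J1 has e-setter on 3)
#4 |J2  (C2 integral (e out))
#1 |R1  (J2: last free bond brings flow in)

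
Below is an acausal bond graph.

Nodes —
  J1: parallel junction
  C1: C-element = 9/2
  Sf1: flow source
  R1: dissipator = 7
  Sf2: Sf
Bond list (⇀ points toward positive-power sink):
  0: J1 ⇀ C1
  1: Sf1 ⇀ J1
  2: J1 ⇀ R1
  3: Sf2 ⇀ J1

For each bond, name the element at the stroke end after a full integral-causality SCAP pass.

β1 →Sf1  (source Sf1 imposes f)
β3 →Sf2  (Sf2: flow source, stroke at near end)
β0 →J1  (prefer integral on C1)
β2 →R1  (J1 effort already set via bond 0)

β0 |J1
β1 |Sf1
β2 |R1
β3 |Sf2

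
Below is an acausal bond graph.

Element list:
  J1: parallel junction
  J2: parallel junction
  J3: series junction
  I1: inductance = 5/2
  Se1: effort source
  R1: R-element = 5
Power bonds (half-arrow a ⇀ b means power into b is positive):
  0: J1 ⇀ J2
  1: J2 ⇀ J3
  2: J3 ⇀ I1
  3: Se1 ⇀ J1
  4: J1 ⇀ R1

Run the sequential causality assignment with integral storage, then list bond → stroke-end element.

#0 |J2
#1 |J3
#2 |I1
#3 |J1
#4 |R1

β3 stroke at J1  (Se1: effort source, stroke at far end)
β0 stroke at J2  (0-jn J1 has e-setter on 3)
β4 stroke at R1  (J1 effort already set via bond 3)
β1 stroke at J3  (common-e at J2 fixed by 0)
β2 stroke at I1  (J3: last free bond brings flow in)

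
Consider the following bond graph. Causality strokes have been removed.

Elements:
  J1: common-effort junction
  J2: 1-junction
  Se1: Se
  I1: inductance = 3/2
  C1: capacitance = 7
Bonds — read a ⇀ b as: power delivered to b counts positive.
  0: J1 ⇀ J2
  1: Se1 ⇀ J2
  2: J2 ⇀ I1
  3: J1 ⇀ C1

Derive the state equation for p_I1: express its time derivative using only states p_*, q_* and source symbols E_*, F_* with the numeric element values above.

dp_I1/dt = E_Se1 + q_C1/7

#1 →J2  (Se1 fixes effort; stroke away)
#2 →I1  (prefer integral on I1)
#0 →J2  (common-f at J2 fixed by 2)
#3 →J1  (closing 0-jn rule on J1)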